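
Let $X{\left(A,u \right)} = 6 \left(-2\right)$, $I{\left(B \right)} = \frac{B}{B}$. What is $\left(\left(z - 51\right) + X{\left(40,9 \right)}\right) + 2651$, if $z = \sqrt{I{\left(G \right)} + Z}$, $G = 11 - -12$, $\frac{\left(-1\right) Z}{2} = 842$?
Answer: $2588 + 3 i \sqrt{187} \approx 2588.0 + 41.024 i$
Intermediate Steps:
$Z = -1684$ ($Z = \left(-2\right) 842 = -1684$)
$G = 23$ ($G = 11 + 12 = 23$)
$I{\left(B \right)} = 1$
$X{\left(A,u \right)} = -12$
$z = 3 i \sqrt{187}$ ($z = \sqrt{1 - 1684} = \sqrt{-1683} = 3 i \sqrt{187} \approx 41.024 i$)
$\left(\left(z - 51\right) + X{\left(40,9 \right)}\right) + 2651 = \left(\left(3 i \sqrt{187} - 51\right) - 12\right) + 2651 = \left(\left(-51 + 3 i \sqrt{187}\right) - 12\right) + 2651 = \left(-63 + 3 i \sqrt{187}\right) + 2651 = 2588 + 3 i \sqrt{187}$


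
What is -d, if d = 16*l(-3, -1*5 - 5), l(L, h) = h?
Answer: 160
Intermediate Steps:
d = -160 (d = 16*(-1*5 - 5) = 16*(-5 - 5) = 16*(-10) = -160)
-d = -1*(-160) = 160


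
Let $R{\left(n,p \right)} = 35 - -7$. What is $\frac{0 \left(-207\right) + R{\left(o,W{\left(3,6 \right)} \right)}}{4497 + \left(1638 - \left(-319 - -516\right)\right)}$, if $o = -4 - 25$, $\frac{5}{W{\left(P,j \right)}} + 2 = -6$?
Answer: $\frac{21}{2969} \approx 0.0070731$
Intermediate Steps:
$W{\left(P,j \right)} = - \frac{5}{8}$ ($W{\left(P,j \right)} = \frac{5}{-2 - 6} = \frac{5}{-8} = 5 \left(- \frac{1}{8}\right) = - \frac{5}{8}$)
$o = -29$
$R{\left(n,p \right)} = 42$ ($R{\left(n,p \right)} = 35 + 7 = 42$)
$\frac{0 \left(-207\right) + R{\left(o,W{\left(3,6 \right)} \right)}}{4497 + \left(1638 - \left(-319 - -516\right)\right)} = \frac{0 \left(-207\right) + 42}{4497 + \left(1638 - \left(-319 - -516\right)\right)} = \frac{0 + 42}{4497 + \left(1638 - \left(-319 + 516\right)\right)} = \frac{42}{4497 + \left(1638 - 197\right)} = \frac{42}{4497 + 1441} = \frac{42}{5938} = 42 \cdot \frac{1}{5938} = \frac{21}{2969}$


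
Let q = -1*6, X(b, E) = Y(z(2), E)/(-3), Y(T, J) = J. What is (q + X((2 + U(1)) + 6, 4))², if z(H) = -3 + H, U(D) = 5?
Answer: 484/9 ≈ 53.778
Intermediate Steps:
X(b, E) = -E/3 (X(b, E) = E/(-3) = E*(-⅓) = -E/3)
q = -6
(q + X((2 + U(1)) + 6, 4))² = (-6 - ⅓*4)² = (-6 - 4/3)² = (-22/3)² = 484/9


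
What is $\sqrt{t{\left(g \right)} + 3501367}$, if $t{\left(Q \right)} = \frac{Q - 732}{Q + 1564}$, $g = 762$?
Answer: $\frac{2 \sqrt{1183960119817}}{1163} \approx 1871.2$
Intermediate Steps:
$t{\left(Q \right)} = \frac{-732 + Q}{1564 + Q}$
$\sqrt{t{\left(g \right)} + 3501367} = \sqrt{\frac{-732 + 762}{1564 + 762} + 3501367} = \sqrt{\frac{1}{2326} \cdot 30 + 3501367} = \sqrt{\frac{15}{1163} + 3501367} = \sqrt{\frac{4072089836}{1163}} = \frac{2 \sqrt{1183960119817}}{1163}$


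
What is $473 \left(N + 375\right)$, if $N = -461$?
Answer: $-40678$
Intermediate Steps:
$473 \left(N + 375\right) = 473 \left(-461 + 375\right) = 473 \left(-86\right) = -40678$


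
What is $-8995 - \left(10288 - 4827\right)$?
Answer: $-14456$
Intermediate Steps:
$-8995 - \left(10288 - 4827\right) = -8995 - 5461 = -14456$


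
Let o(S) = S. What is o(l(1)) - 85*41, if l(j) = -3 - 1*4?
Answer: -3492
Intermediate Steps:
l(j) = -7 (l(j) = -3 - 4 = -7)
o(l(1)) - 85*41 = -7 - 85*41 = -7 - 3485 = -3492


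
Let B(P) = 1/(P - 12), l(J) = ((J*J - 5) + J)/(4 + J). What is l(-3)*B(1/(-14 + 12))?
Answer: -2/25 ≈ -0.080000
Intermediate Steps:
l(J) = (-5 + J + J**2)/(4 + J) (l(J) = ((J**2 - 5) + J)/(4 + J) = ((-5 + J**2) + J)/(4 + J) = (-5 + J + J**2)/(4 + J))
B(P) = 1/(-12 + P)
l(-3)*B(1/(-14 + 12)) = ((-5 - 3 + (-3)**2)/(4 - 3))/(-12 + 1/(-14 + 12)) = ((-5 - 3 + 9)/1)/(-12 + 1/(-2)) = (1*1)/(-12 - 1/2) = 1/(-25/2) = 1*(-2/25) = -2/25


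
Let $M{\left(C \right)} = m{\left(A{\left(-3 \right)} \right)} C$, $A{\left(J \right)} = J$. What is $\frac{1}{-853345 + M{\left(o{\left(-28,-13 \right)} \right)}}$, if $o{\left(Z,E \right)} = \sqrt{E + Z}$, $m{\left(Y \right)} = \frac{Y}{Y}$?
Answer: $- \frac{853345}{728197689066} - \frac{i \sqrt{41}}{728197689066} \approx -1.1719 \cdot 10^{-6} - 8.7931 \cdot 10^{-12} i$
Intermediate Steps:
$m{\left(Y \right)} = 1$
$M{\left(C \right)} = C$ ($M{\left(C \right)} = 1 C = C$)
$\frac{1}{-853345 + M{\left(o{\left(-28,-13 \right)} \right)}} = \frac{1}{-853345 + \sqrt{-13 - 28}} = \frac{1}{-853345 + \sqrt{-41}} = \frac{1}{-853345 + i \sqrt{41}}$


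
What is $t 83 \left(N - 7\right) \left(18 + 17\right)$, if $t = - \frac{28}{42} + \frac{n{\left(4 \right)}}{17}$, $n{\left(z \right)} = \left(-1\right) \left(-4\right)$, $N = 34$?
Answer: $- \frac{575190}{17} \approx -33835.0$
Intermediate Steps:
$n{\left(z \right)} = 4$
$t = - \frac{22}{51}$ ($t = - \frac{28}{42} + \frac{4}{17} = \left(-28\right) \frac{1}{42} + 4 \cdot \frac{1}{17} = - \frac{2}{3} + \frac{4}{17} = - \frac{22}{51} \approx -0.43137$)
$t 83 \left(N - 7\right) \left(18 + 17\right) = \left(- \frac{22}{51}\right) 83 \left(34 - 7\right) \left(18 + 17\right) = - \frac{1826 \cdot 27 \cdot 35}{51} = \left(- \frac{1826}{51}\right) 945 = - \frac{575190}{17}$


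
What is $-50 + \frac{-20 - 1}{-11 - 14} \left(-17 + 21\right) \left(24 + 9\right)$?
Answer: $\frac{1522}{25} \approx 60.88$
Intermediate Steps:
$-50 + \frac{-20 - 1}{-11 - 14} \left(-17 + 21\right) \left(24 + 9\right) = -50 + - \frac{21}{-25} \cdot 4 \cdot 33 = -50 + \left(-21\right) \left(- \frac{1}{25}\right) 132 = -50 + \frac{21}{25} \cdot 132 = -50 + \frac{2772}{25} = \frac{1522}{25}$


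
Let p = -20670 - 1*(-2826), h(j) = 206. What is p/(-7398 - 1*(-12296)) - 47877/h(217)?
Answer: -119088705/504494 ≈ -236.06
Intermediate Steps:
p = -17844 (p = -20670 + 2826 = -17844)
p/(-7398 - 1*(-12296)) - 47877/h(217) = -17844/(-7398 - 1*(-12296)) - 47877/206 = -17844/(-7398 + 12296) - 47877*1/206 = -17844/4898 - 47877/206 = -17844*1/4898 - 47877/206 = -8922/2449 - 47877/206 = -119088705/504494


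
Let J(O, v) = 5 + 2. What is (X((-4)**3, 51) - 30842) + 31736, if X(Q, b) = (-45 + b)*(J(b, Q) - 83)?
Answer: 438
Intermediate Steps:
J(O, v) = 7
X(Q, b) = 3420 - 76*b (X(Q, b) = (-45 + b)*(7 - 83) = (-45 + b)*(-76) = 3420 - 76*b)
(X((-4)**3, 51) - 30842) + 31736 = ((3420 - 76*51) - 30842) + 31736 = ((3420 - 3876) - 30842) + 31736 = (-456 - 30842) + 31736 = -31298 + 31736 = 438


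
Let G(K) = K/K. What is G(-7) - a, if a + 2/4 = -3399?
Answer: 6801/2 ≈ 3400.5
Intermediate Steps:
G(K) = 1
a = -6799/2 (a = -½ - 3399 = -6799/2 ≈ -3399.5)
G(-7) - a = 1 - 1*(-6799/2) = 1 + 6799/2 = 6801/2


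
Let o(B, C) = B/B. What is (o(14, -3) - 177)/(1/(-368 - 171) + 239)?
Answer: -23716/32205 ≈ -0.73641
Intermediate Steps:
o(B, C) = 1
(o(14, -3) - 177)/(1/(-368 - 171) + 239) = (1 - 177)/(1/(-368 - 171) + 239) = -176/(1/(-539) + 239) = -176/(-1/539 + 239) = -176/128820/539 = -176*539/128820 = -23716/32205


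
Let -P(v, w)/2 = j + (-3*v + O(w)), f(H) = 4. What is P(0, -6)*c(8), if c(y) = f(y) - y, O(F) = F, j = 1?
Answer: -40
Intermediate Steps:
c(y) = 4 - y
P(v, w) = -2 - 2*w + 6*v (P(v, w) = -2*(1 + (-3*v + w)) = -2*(1 + (w - 3*v)) = -2*(1 + w - 3*v) = -2 - 2*w + 6*v)
P(0, -6)*c(8) = (-2 - 2*(-6) + 6*0)*(4 - 1*8) = (-2 + 12 + 0)*(4 - 8) = 10*(-4) = -40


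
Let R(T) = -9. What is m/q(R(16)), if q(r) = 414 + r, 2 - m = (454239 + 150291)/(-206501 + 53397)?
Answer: 455369/31003560 ≈ 0.014688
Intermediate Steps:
m = 455369/76552 (m = 2 - (454239 + 150291)/(-206501 + 53397) = 2 - 604530/(-153104) = 2 - 604530*(-1)/153104 = 2 - 1*(-302265/76552) = 2 + 302265/76552 = 455369/76552 ≈ 5.9485)
m/q(R(16)) = 455369/(76552*(414 - 9)) = (455369/76552)/405 = (455369/76552)*(1/405) = 455369/31003560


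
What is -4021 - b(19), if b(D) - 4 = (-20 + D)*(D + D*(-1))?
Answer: -4025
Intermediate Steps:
b(D) = 4 (b(D) = 4 + (-20 + D)*(D + D*(-1)) = 4 + (-20 + D)*(D - D) = 4 + (-20 + D)*0 = 4 + 0 = 4)
-4021 - b(19) = -4021 - 1*4 = -4021 - 4 = -4025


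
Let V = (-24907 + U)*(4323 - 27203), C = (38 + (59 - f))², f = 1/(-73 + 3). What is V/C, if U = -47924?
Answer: 8165229072000/46117681 ≈ 1.7705e+5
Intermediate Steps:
f = -1/70 (f = 1/(-70) = -1/70 ≈ -0.014286)
C = 46117681/4900 (C = (38 + (59 - 1*(-1/70)))² = (38 + (59 + 1/70))² = (38 + 4131/70)² = (6791/70)² = 46117681/4900 ≈ 9411.8)
V = 1666373280 (V = (-24907 - 47924)*(4323 - 27203) = -72831*(-22880) = 1666373280)
V/C = 1666373280/(46117681/4900) = 1666373280*(4900/46117681) = 8165229072000/46117681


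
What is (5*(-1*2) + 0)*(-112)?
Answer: 1120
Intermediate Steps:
(5*(-1*2) + 0)*(-112) = (5*(-2) + 0)*(-112) = (-10 + 0)*(-112) = -10*(-112) = 1120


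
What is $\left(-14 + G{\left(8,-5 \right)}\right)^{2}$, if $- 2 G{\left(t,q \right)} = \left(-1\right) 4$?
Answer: $144$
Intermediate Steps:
$G{\left(t,q \right)} = 2$ ($G{\left(t,q \right)} = - \frac{\left(-1\right) 4}{2} = \left(- \frac{1}{2}\right) \left(-4\right) = 2$)
$\left(-14 + G{\left(8,-5 \right)}\right)^{2} = \left(-14 + 2\right)^{2} = \left(-12\right)^{2} = 144$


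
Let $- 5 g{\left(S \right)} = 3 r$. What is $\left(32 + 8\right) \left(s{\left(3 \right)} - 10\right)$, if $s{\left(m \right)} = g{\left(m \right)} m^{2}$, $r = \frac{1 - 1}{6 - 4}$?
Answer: $-400$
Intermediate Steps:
$r = 0$ ($r = \frac{0}{2} = 0 \cdot \frac{1}{2} = 0$)
$g{\left(S \right)} = 0$ ($g{\left(S \right)} = - \frac{3 \cdot 0}{5} = \left(- \frac{1}{5}\right) 0 = 0$)
$s{\left(m \right)} = 0$ ($s{\left(m \right)} = 0 m^{2} = 0$)
$\left(32 + 8\right) \left(s{\left(3 \right)} - 10\right) = \left(32 + 8\right) \left(0 - 10\right) = 40 \left(-10\right) = -400$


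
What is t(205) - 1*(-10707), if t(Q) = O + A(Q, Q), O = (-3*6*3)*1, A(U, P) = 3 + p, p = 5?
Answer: 10661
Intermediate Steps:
A(U, P) = 8 (A(U, P) = 3 + 5 = 8)
O = -54 (O = -18*3*1 = -54*1 = -54)
t(Q) = -46 (t(Q) = -54 + 8 = -46)
t(205) - 1*(-10707) = -46 - 1*(-10707) = -46 + 10707 = 10661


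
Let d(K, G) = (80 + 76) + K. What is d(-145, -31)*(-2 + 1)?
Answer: -11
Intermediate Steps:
d(K, G) = 156 + K
d(-145, -31)*(-2 + 1) = (156 - 145)*(-2 + 1) = 11*(-1) = -11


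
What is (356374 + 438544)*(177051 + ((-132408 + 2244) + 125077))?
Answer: 136697278952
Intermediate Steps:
(356374 + 438544)*(177051 + ((-132408 + 2244) + 125077)) = 794918*(177051 + (-130164 + 125077)) = 794918*(177051 - 5087) = 794918*171964 = 136697278952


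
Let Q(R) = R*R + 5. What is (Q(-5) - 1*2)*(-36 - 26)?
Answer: -1736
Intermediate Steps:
Q(R) = 5 + R² (Q(R) = R² + 5 = 5 + R²)
(Q(-5) - 1*2)*(-36 - 26) = ((5 + (-5)²) - 1*2)*(-36 - 26) = ((5 + 25) - 2)*(-62) = (30 - 2)*(-62) = 28*(-62) = -1736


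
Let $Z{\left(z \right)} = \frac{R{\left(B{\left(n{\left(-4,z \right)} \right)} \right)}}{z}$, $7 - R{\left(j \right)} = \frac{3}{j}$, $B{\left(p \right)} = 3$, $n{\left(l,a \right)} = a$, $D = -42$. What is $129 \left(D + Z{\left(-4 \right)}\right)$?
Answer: $- \frac{11223}{2} \approx -5611.5$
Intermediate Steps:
$R{\left(j \right)} = 7 - \frac{3}{j}$
$Z{\left(z \right)} = \frac{6}{z}$ ($Z{\left(z \right)} = \frac{7 - \frac{3}{3}}{z} = \frac{7 - 1}{z} = \frac{6}{z}$)
$129 \left(D + Z{\left(-4 \right)}\right) = 129 \left(-42 + \frac{6}{-4}\right) = 129 \left(-42 + 6 \left(- \frac{1}{4}\right)\right) = 129 \left(-42 - \frac{3}{2}\right) = 129 \left(- \frac{87}{2}\right) = - \frac{11223}{2}$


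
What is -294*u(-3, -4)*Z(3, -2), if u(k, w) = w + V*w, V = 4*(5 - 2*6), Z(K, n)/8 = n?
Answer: 508032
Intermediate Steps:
Z(K, n) = 8*n
V = -28 (V = 4*(5 - 12) = 4*(-7) = -28)
u(k, w) = -27*w (u(k, w) = w - 28*w = -27*w)
-294*u(-3, -4)*Z(3, -2) = -294*(-27*(-4))*8*(-2) = -31752*(-16) = -294*(-1728) = 508032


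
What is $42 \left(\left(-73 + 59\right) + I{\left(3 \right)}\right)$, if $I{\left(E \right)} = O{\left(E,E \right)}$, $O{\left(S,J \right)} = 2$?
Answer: $-504$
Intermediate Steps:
$I{\left(E \right)} = 2$
$42 \left(\left(-73 + 59\right) + I{\left(3 \right)}\right) = 42 \left(\left(-73 + 59\right) + 2\right) = 42 \left(-14 + 2\right) = 42 \left(-12\right) = -504$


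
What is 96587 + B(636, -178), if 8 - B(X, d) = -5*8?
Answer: 96635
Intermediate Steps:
B(X, d) = 48 (B(X, d) = 8 - (-5)*8 = 8 - 1*(-40) = 8 + 40 = 48)
96587 + B(636, -178) = 96587 + 48 = 96635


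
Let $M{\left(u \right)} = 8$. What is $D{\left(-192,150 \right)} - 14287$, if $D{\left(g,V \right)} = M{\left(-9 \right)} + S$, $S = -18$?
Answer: $-14297$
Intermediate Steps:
$D{\left(g,V \right)} = -10$ ($D{\left(g,V \right)} = 8 - 18 = -10$)
$D{\left(-192,150 \right)} - 14287 = -10 - 14287 = -14297$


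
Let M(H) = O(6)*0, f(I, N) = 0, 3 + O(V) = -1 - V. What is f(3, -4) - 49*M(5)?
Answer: 0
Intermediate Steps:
O(V) = -4 - V (O(V) = -3 + (-1 - V) = -4 - V)
M(H) = 0 (M(H) = (-4 - 1*6)*0 = (-4 - 6)*0 = -10*0 = 0)
f(3, -4) - 49*M(5) = 0 - 49*0 = 0 + 0 = 0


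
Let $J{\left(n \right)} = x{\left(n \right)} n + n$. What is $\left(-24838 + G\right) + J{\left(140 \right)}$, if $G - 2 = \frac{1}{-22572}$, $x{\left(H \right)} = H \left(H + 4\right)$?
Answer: $\frac{63149774687}{22572} \approx 2.7977 \cdot 10^{6}$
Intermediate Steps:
$x{\left(H \right)} = H \left(4 + H\right)$
$J{\left(n \right)} = n + n^{2} \left(4 + n\right)$ ($J{\left(n \right)} = n \left(4 + n\right) n + n = n^{2} \left(4 + n\right) + n = n + n^{2} \left(4 + n\right)$)
$G = \frac{45143}{22572}$ ($G = 2 + \frac{1}{-22572} = 2 - \frac{1}{22572} = \frac{45143}{22572} \approx 2.0$)
$\left(-24838 + G\right) + J{\left(140 \right)} = \left(-24838 + \frac{45143}{22572}\right) + 140 \left(1 + 140 \left(4 + 140\right)\right) = - \frac{560598193}{22572} + 140 \left(1 + 140 \cdot 144\right) = - \frac{560598193}{22572} + 140 \left(1 + 20160\right) = - \frac{560598193}{22572} + 140 \cdot 20161 = - \frac{560598193}{22572} + 2822540 = \frac{63149774687}{22572}$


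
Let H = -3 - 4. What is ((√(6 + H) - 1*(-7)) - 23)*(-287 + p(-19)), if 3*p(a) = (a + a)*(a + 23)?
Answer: 16208/3 - 1013*I/3 ≈ 5402.7 - 337.67*I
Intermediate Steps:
H = -7
p(a) = 2*a*(23 + a)/3 (p(a) = ((a + a)*(a + 23))/3 = ((2*a)*(23 + a))/3 = (2*a*(23 + a))/3 = 2*a*(23 + a)/3)
((√(6 + H) - 1*(-7)) - 23)*(-287 + p(-19)) = ((√(6 - 7) - 1*(-7)) - 23)*(-287 + (⅔)*(-19)*(23 - 19)) = ((√(-1) + 7) - 23)*(-287 + (⅔)*(-19)*4) = ((I + 7) - 23)*(-287 - 152/3) = ((7 + I) - 23)*(-1013/3) = (-16 + I)*(-1013/3) = 16208/3 - 1013*I/3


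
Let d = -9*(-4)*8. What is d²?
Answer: 82944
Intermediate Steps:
d = 288 (d = 36*8 = 288)
d² = 288² = 82944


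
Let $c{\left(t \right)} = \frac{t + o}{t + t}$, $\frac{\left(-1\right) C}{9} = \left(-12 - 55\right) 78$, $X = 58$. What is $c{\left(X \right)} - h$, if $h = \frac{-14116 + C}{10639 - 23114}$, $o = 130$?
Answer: $\frac{1540947}{361775} \approx 4.2594$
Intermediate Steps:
$C = 47034$ ($C = - 9 \left(-12 - 55\right) 78 = - 9 \left(\left(-67\right) 78\right) = \left(-9\right) \left(-5226\right) = 47034$)
$h = - \frac{32918}{12475}$ ($h = \frac{-14116 + 47034}{10639 - 23114} = \frac{32918}{-12475} = 32918 \left(- \frac{1}{12475}\right) = - \frac{32918}{12475} \approx -2.6387$)
$c{\left(t \right)} = \frac{130 + t}{2 t}$ ($c{\left(t \right)} = \frac{t + 130}{t + t} = \frac{130 + t}{2 t}$)
$c{\left(X \right)} - h = \frac{130 + 58}{2 \cdot 58} - - \frac{32918}{12475} = \frac{1}{2} \cdot \frac{1}{58} \cdot 188 + \frac{32918}{12475} = \frac{47}{29} + \frac{32918}{12475} = \frac{1540947}{361775}$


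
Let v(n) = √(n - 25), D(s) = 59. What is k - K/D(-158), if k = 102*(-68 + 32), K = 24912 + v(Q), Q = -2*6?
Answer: -241560/59 - I*√37/59 ≈ -4094.2 - 0.1031*I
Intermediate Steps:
Q = -12
v(n) = √(-25 + n)
K = 24912 + I*√37 (K = 24912 + √(-25 - 12) = 24912 + √(-37) = 24912 + I*√37 ≈ 24912.0 + 6.0828*I)
k = -3672 (k = 102*(-36) = -3672)
k - K/D(-158) = -3672 - (24912 + I*√37)/59 = -3672 - (24912/59 + I*√37/59) = -3672 + (-24912/59 - I*√37/59) = -241560/59 - I*√37/59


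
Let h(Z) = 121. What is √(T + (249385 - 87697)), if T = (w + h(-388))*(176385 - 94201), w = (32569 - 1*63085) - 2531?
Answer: 2*I*√676457174 ≈ 52018.0*I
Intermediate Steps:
w = -33047 (w = (32569 - 63085) - 2531 = -30516 - 2531 = -33047)
T = -2705990384 (T = (-33047 + 121)*(176385 - 94201) = -32926*82184 = -2705990384)
√(T + (249385 - 87697)) = √(-2705990384 + (249385 - 87697)) = √(-2705990384 + 161688) = √(-2705828696) = 2*I*√676457174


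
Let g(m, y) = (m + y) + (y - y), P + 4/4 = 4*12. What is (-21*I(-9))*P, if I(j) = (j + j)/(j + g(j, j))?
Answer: -658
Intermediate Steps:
P = 47 (P = -1 + 4*12 = -1 + 48 = 47)
g(m, y) = m + y (g(m, y) = (m + y) + 0 = m + y)
I(j) = ⅔ (I(j) = (j + j)/(j + (j + j)) = (2*j)/(j + 2*j) = (2*j)/((3*j)) = (2*j)*(1/(3*j)) = ⅔)
(-21*I(-9))*P = -21*⅔*47 = -14*47 = -658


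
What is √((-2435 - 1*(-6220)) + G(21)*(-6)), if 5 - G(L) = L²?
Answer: √6401 ≈ 80.006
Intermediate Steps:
G(L) = 5 - L²
√((-2435 - 1*(-6220)) + G(21)*(-6)) = √((-2435 - 1*(-6220)) + (5 - 1*21²)*(-6)) = √((-2435 + 6220) + (5 - 1*441)*(-6)) = √(3785 + (5 - 441)*(-6)) = √(3785 - 436*(-6)) = √(3785 + 2616) = √6401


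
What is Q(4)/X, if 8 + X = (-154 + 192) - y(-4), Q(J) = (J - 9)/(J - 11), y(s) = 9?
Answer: 5/147 ≈ 0.034014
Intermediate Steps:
Q(J) = (-9 + J)/(-11 + J)
X = 21 (X = -8 + ((-154 + 192) - 1*9) = -8 + (38 - 9) = -8 + 29 = 21)
Q(4)/X = ((-9 + 4)/(-11 + 4))/21 = (-5/(-7))*(1/21) = -1/7*(-5)*(1/21) = (5/7)*(1/21) = 5/147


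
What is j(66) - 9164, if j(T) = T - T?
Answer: -9164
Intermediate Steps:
j(T) = 0
j(66) - 9164 = 0 - 9164 = -9164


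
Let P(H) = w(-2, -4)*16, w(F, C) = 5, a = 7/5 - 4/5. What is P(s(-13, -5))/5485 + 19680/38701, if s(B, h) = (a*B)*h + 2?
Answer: 22208176/42454997 ≈ 0.52310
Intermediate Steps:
a = ⅗ (a = 7*(⅕) - 4*⅕ = 7/5 - ⅘ = ⅗ ≈ 0.60000)
s(B, h) = 2 + 3*B*h/5 (s(B, h) = (3*B/5)*h + 2 = 3*B*h/5 + 2 = 2 + 3*B*h/5)
P(H) = 80 (P(H) = 5*16 = 80)
P(s(-13, -5))/5485 + 19680/38701 = 80/5485 + 19680/38701 = 80*(1/5485) + 19680*(1/38701) = 16/1097 + 19680/38701 = 22208176/42454997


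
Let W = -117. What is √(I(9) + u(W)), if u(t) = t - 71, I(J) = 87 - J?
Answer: I*√110 ≈ 10.488*I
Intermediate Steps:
u(t) = -71 + t
√(I(9) + u(W)) = √((87 - 1*9) + (-71 - 117)) = √((87 - 9) - 188) = √(78 - 188) = √(-110) = I*√110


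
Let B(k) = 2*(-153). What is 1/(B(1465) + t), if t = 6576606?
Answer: 1/6576300 ≈ 1.5206e-7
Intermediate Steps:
B(k) = -306
1/(B(1465) + t) = 1/(-306 + 6576606) = 1/6576300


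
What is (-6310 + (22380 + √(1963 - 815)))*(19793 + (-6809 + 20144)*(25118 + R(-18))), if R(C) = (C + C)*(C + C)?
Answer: 5660665261810 + 704500966*√287 ≈ 5.6726e+12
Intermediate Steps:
R(C) = 4*C² (R(C) = (2*C)*(2*C) = 4*C²)
(-6310 + (22380 + √(1963 - 815)))*(19793 + (-6809 + 20144)*(25118 + R(-18))) = (-6310 + (22380 + √(1963 - 815)))*(19793 + (-6809 + 20144)*(25118 + 4*(-18)²)) = (-6310 + (22380 + √1148))*(19793 + 13335*(25118 + 4*324)) = (-6310 + (22380 + 2*√287))*(19793 + 13335*(25118 + 1296)) = (16070 + 2*√287)*(19793 + 13335*26414) = (16070 + 2*√287)*(19793 + 352230690) = (16070 + 2*√287)*352250483 = 5660665261810 + 704500966*√287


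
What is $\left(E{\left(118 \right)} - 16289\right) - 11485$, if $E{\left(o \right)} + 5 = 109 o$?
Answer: $-14917$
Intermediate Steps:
$E{\left(o \right)} = -5 + 109 o$
$\left(E{\left(118 \right)} - 16289\right) - 11485 = \left(\left(-5 + 109 \cdot 118\right) - 16289\right) - 11485 = \left(\left(-5 + 12862\right) - 16289\right) - 11485 = \left(12857 - 16289\right) - 11485 = -3432 - 11485 = -14917$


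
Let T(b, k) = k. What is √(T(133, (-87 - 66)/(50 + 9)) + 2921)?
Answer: 7*√207326/59 ≈ 54.022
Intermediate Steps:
√(T(133, (-87 - 66)/(50 + 9)) + 2921) = √((-87 - 66)/(50 + 9) + 2921) = √(-153/59 + 2921) = √(172186/59) = 7*√207326/59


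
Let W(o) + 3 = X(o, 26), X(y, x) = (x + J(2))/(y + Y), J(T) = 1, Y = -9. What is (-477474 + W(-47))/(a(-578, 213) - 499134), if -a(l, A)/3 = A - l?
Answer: 2970971/3120488 ≈ 0.95209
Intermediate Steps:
X(y, x) = (1 + x)/(-9 + y) (X(y, x) = (x + 1)/(y - 9) = (1 + x)/(-9 + y))
W(o) = -3 + 27/(-9 + o) (W(o) = -3 + (1 + 26)/(-9 + o) = -3 + 27/(-9 + o))
a(l, A) = -3*A + 3*l (a(l, A) = -3*(A - l) = -3*A + 3*l)
(-477474 + W(-47))/(a(-578, 213) - 499134) = (-477474 + 3*(18 - 1*(-47))/(-9 - 47))/((-3*213 + 3*(-578)) - 499134) = (-477474 + 3*(18 + 47)/(-56))/((-639 - 1734) - 499134) = (-477474 + 3*(-1/56)*65)/(-2373 - 499134) = (-477474 - 195/56)/(-501507) = -26738739/56*(-1/501507) = 2970971/3120488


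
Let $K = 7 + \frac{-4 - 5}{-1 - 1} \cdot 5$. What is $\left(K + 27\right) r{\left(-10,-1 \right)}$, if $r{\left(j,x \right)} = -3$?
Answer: $- \frac{339}{2} \approx -169.5$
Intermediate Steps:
$K = \frac{59}{2}$ ($K = 7 + - \frac{9}{-2} \cdot 5 = 7 + \left(-9\right) \left(- \frac{1}{2}\right) 5 = 7 + \frac{9}{2} \cdot 5 = 7 + \frac{45}{2} = \frac{59}{2} \approx 29.5$)
$\left(K + 27\right) r{\left(-10,-1 \right)} = \left(\frac{59}{2} + 27\right) \left(-3\right) = \frac{113}{2} \left(-3\right) = - \frac{339}{2}$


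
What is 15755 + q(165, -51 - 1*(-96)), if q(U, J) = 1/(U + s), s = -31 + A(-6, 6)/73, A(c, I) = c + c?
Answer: 153926423/9770 ≈ 15755.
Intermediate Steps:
A(c, I) = 2*c
s = -2275/73 (s = -31 + (2*(-6))/73 = -31 - 12*1/73 = -31 - 12/73 = -2275/73 ≈ -31.164)
q(U, J) = 1/(-2275/73 + U) (q(U, J) = 1/(U - 2275/73) = 1/(-2275/73 + U))
15755 + q(165, -51 - 1*(-96)) = 15755 + 73/(-2275 + 73*165) = 15755 + 73/(-2275 + 12045) = 15755 + 73/9770 = 153926423/9770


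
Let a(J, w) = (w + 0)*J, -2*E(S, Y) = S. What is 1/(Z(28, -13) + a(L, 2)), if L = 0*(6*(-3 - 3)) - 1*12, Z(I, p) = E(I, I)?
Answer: -1/38 ≈ -0.026316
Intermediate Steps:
E(S, Y) = -S/2
Z(I, p) = -I/2
L = -12 (L = 0*(6*(-6)) - 12 = 0*(-36) - 12 = 0 - 12 = -12)
a(J, w) = J*w (a(J, w) = w*J = J*w)
1/(Z(28, -13) + a(L, 2)) = 1/(-½*28 - 12*2) = 1/(-14 - 24) = 1/(-38) = -1/38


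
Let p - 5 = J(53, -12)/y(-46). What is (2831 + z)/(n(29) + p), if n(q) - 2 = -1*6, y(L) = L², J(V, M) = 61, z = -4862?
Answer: -4297596/2177 ≈ -1974.1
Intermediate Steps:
n(q) = -4 (n(q) = 2 - 1*6 = 2 - 6 = -4)
p = 10641/2116 (p = 5 + 61/((-46)²) = 5 + 61/2116 = 10641/2116 ≈ 5.0288)
(2831 + z)/(n(29) + p) = (2831 - 4862)/(-4 + 10641/2116) = -2031/2177/2116 = -2031*2116/2177 = -4297596/2177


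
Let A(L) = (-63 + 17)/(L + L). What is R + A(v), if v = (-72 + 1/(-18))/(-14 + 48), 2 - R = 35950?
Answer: -46610480/1297 ≈ -35937.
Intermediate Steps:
R = -35948 (R = 2 - 1*35950 = 2 - 35950 = -35948)
v = -1297/612 (v = (-72 - 1/18)/34 = -1297/18*1/34 = -1297/612 ≈ -2.1193)
A(L) = -23/L (A(L) = -46*1/(2*L) = -23/L)
R + A(v) = -35948 - 23/(-1297/612) = -35948 - 23*(-612/1297) = -35948 + 14076/1297 = -46610480/1297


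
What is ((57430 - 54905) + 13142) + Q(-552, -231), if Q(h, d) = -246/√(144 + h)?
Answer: 15667 + 41*I*√102/34 ≈ 15667.0 + 12.179*I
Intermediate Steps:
Q(h, d) = -246/√(144 + h)
((57430 - 54905) + 13142) + Q(-552, -231) = ((57430 - 54905) + 13142) - 246/√(144 - 552) = (2525 + 13142) - (-41)*I*√102/34 = 15667 - (-41)*I*√102/34 = 15667 + 41*I*√102/34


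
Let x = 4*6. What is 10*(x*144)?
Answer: 34560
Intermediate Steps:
x = 24
10*(x*144) = 10*(24*144) = 10*3456 = 34560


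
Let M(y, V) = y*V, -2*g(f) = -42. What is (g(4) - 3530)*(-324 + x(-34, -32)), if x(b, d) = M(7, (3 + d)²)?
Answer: -19520567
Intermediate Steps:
g(f) = 21 (g(f) = -½*(-42) = 21)
M(y, V) = V*y
x(b, d) = 7*(3 + d)² (x(b, d) = (3 + d)²*7 = 7*(3 + d)²)
(g(4) - 3530)*(-324 + x(-34, -32)) = (21 - 3530)*(-324 + 7*(3 - 32)²) = -3509*(-324 + 7*(-29)²) = -3509*(-324 + 7*841) = -3509*(-324 + 5887) = -3509*5563 = -19520567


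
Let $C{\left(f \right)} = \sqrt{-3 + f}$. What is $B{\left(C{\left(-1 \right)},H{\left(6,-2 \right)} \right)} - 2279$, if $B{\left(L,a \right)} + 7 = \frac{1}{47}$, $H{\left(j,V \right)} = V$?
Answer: $- \frac{107441}{47} \approx -2286.0$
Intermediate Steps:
$B{\left(L,a \right)} = - \frac{328}{47}$ ($B{\left(L,a \right)} = -7 + \frac{1}{47} = - \frac{328}{47}$)
$B{\left(C{\left(-1 \right)},H{\left(6,-2 \right)} \right)} - 2279 = - \frac{328}{47} - 2279 = - \frac{107441}{47}$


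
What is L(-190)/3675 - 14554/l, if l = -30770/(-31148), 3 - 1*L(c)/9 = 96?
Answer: -55533537503/3769325 ≈ -14733.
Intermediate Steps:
L(c) = -837 (L(c) = 27 - 9*96 = 27 - 864 = -837)
l = 15385/15574 (l = -30770*(-1/31148) = 15385/15574 ≈ 0.98786)
L(-190)/3675 - 14554/l = -837/3675 - 14554/15385/15574 = -837*1/3675 - 14554*15574/15385 = -279/1225 - 226663996/15385 = -55533537503/3769325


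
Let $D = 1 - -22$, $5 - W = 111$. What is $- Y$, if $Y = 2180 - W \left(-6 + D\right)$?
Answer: $-3982$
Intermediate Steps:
$W = -106$ ($W = 5 - 111 = -106$)
$D = 23$ ($D = 1 + 22 = 23$)
$Y = 3982$ ($Y = 2180 - - 106 \left(-6 + 23\right) = 2180 - \left(-106\right) 17 = 2180 - -1802 = 2180 + 1802 = 3982$)
$- Y = \left(-1\right) 3982 = -3982$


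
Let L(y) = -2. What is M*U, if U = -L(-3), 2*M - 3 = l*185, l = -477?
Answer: -88242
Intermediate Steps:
M = -44121 (M = 3/2 + (-477*185)/2 = 3/2 + (½)*(-88245) = 3/2 - 88245/2 = -44121)
U = 2 (U = -1*(-2) = 2)
M*U = -44121*2 = -88242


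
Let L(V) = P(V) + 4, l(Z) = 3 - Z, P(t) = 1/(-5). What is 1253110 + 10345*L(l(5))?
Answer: 1292421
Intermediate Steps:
P(t) = -⅕
L(V) = 19/5 (L(V) = -⅕ + 4 = 19/5)
1253110 + 10345*L(l(5)) = 1253110 + 10345*(19/5) = 1253110 + 39311 = 1292421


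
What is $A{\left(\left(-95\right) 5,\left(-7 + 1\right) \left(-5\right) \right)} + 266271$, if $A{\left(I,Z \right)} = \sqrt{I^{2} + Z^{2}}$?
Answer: $266271 + 5 \sqrt{9061} \approx 2.6675 \cdot 10^{5}$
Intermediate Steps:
$A{\left(\left(-95\right) 5,\left(-7 + 1\right) \left(-5\right) \right)} + 266271 = \sqrt{\left(\left(-95\right) 5\right)^{2} + \left(\left(-7 + 1\right) \left(-5\right)\right)^{2}} + 266271 = \sqrt{\left(-475\right)^{2} + \left(\left(-6\right) \left(-5\right)\right)^{2}} + 266271 = \sqrt{225625 + 30^{2}} + 266271 = \sqrt{225625 + 900} + 266271 = \sqrt{226525} + 266271 = 5 \sqrt{9061} + 266271 = 266271 + 5 \sqrt{9061}$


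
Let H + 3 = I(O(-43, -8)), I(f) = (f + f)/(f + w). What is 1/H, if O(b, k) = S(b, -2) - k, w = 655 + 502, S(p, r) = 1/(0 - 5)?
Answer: -224/669 ≈ -0.33483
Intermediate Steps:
S(p, r) = -⅕ (S(p, r) = 1/(-5) = -⅕)
w = 1157
O(b, k) = -⅕ - k
I(f) = 2*f/(1157 + f) (I(f) = (f + f)/(f + 1157) = (2*f)/(1157 + f) = 2*f/(1157 + f))
H = -669/224 (H = -3 + 2*(-⅕ - 1*(-8))/(1157 + (-⅕ - 1*(-8))) = -3 + 2*(-⅕ + 8)/(1157 + (-⅕ + 8)) = -3 + 2*(39/5)/(1157 + 39/5) = -3 + 2*(39/5)/(5824/5) = -3 + 2*(39/5)*(5/5824) = -3 + 3/224 = -669/224 ≈ -2.9866)
1/H = 1/(-669/224) = -224/669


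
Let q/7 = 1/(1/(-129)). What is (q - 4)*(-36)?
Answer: 32652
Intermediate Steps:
q = -903 (q = 7/(1/(-129)) = 7/(-1/129) = 7*(-129) = -903)
(q - 4)*(-36) = (-903 - 4)*(-36) = -907*(-36) = 32652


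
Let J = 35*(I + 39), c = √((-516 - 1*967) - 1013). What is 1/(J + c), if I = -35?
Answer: 35/5524 - I*√39/2762 ≈ 0.006336 - 0.002261*I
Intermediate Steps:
c = 8*I*√39 (c = √((-516 - 967) - 1013) = √(-1483 - 1013) = √(-2496) = 8*I*√39 ≈ 49.96*I)
J = 140 (J = 35*(-35 + 39) = 35*4 = 140)
1/(J + c) = 1/(140 + 8*I*√39)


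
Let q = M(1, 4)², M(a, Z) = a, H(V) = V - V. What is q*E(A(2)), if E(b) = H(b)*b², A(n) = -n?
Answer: 0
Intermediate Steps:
H(V) = 0
E(b) = 0 (E(b) = 0*b² = 0)
q = 1 (q = 1² = 1)
q*E(A(2)) = 1*0 = 0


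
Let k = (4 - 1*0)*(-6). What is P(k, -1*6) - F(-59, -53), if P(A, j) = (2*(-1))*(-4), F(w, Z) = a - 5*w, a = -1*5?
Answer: -282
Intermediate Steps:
a = -5
F(w, Z) = -5 - 5*w
k = -24 (k = (4 + 0)*(-6) = 4*(-6) = -24)
P(A, j) = 8 (P(A, j) = -2*(-4) = 8)
P(k, -1*6) - F(-59, -53) = 8 - (-5 - 5*(-59)) = 8 - (-5 + 295) = 8 - 1*290 = 8 - 290 = -282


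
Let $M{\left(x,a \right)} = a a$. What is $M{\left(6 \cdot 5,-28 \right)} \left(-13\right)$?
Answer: $-10192$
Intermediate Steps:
$M{\left(x,a \right)} = a^{2}$
$M{\left(6 \cdot 5,-28 \right)} \left(-13\right) = \left(-28\right)^{2} \left(-13\right) = 784 \left(-13\right) = -10192$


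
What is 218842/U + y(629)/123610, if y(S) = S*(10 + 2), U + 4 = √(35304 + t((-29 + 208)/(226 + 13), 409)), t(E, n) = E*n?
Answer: 12962512078642/525777792615 + 218842*√2034097213/8507043 ≈ 1184.9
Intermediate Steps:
U = -4 + √2034097213/239 (U = -4 + √(35304 + ((-29 + 208)/(226 + 13))*409) = -4 + √(35304 + (179/239)*409) = -4 + √(35304 + 73211/239) = -4 + √(8510867/239) = -4 + √2034097213/239 ≈ 184.71)
y(S) = 12*S (y(S) = S*12 = 12*S)
218842/U + y(629)/123610 = 218842/(-4 + √2034097213/239) + (12*629)/123610 = 218842/(-4 + √2034097213/239) + 7548*(1/123610) = 218842/(-4 + √2034097213/239) + 3774/61805 = 3774/61805 + 218842/(-4 + √2034097213/239)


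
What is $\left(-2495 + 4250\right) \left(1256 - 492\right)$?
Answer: $1340820$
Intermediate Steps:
$\left(-2495 + 4250\right) \left(1256 - 492\right) = 1755 \cdot 764 = 1340820$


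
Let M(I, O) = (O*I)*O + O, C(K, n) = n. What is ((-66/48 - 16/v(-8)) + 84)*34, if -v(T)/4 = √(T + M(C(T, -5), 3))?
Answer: 11237/4 - 68*I*√2/5 ≈ 2809.3 - 19.233*I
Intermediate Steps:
M(I, O) = O + I*O² (M(I, O) = (I*O)*O + O = I*O² + O = O + I*O²)
v(T) = -4*√(-42 + T) (v(T) = -4*√(T + 3*(1 - 5*3)) = -4*√(T + 3*(1 - 15)) = -4*√(T + 3*(-14)) = -4*√(T - 42) = -4*√(-42 + T))
((-66/48 - 16/v(-8)) + 84)*34 = ((-66/48 - 16*(-1/(4*√(-42 - 8)))) + 84)*34 = ((-66*1/48 - 16*I*√2/40) + 84)*34 = ((-11/8 - 16*I*√2/40) + 84)*34 = ((-11/8 - 2*I*√2/5) + 84)*34 = (661/8 - 2*I*√2/5)*34 = 11237/4 - 68*I*√2/5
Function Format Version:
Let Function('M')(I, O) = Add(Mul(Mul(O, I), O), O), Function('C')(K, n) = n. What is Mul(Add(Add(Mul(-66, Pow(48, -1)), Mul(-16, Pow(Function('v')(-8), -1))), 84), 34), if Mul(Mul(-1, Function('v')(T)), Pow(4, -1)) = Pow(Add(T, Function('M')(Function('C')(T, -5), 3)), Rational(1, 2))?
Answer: Add(Rational(11237, 4), Mul(Rational(-68, 5), I, Pow(2, Rational(1, 2)))) ≈ Add(2809.3, Mul(-19.233, I))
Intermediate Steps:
Function('M')(I, O) = Add(O, Mul(I, Pow(O, 2))) (Function('M')(I, O) = Add(Mul(Mul(I, O), O), O) = Add(Mul(I, Pow(O, 2)), O) = Add(O, Mul(I, Pow(O, 2))))
Function('v')(T) = Mul(-4, Pow(Add(-42, T), Rational(1, 2))) (Function('v')(T) = Mul(-4, Pow(Add(T, Mul(3, Add(1, Mul(-5, 3)))), Rational(1, 2))) = Mul(-4, Pow(Add(T, Mul(3, Add(1, -15))), Rational(1, 2))) = Mul(-4, Pow(Add(T, Mul(3, -14)), Rational(1, 2))) = Mul(-4, Pow(Add(T, -42), Rational(1, 2))) = Mul(-4, Pow(Add(-42, T), Rational(1, 2))))
Mul(Add(Add(Mul(-66, Pow(48, -1)), Mul(-16, Pow(Function('v')(-8), -1))), 84), 34) = Mul(Add(Add(Mul(-66, Pow(48, -1)), Mul(-16, Pow(Mul(-4, Pow(Add(-42, -8), Rational(1, 2))), -1))), 84), 34) = Mul(Add(Add(Mul(-66, Rational(1, 48)), Mul(-16, Pow(Mul(-4, Pow(-50, Rational(1, 2))), -1))), 84), 34) = Mul(Add(Add(Rational(-11, 8), Mul(-16, Pow(Mul(-4, Mul(5, I, Pow(2, Rational(1, 2)))), -1))), 84), 34) = Mul(Add(Add(Rational(-11, 8), Mul(-16, Pow(Mul(-20, I, Pow(2, Rational(1, 2))), -1))), 84), 34) = Mul(Add(Add(Rational(-11, 8), Mul(-16, Mul(Rational(1, 40), I, Pow(2, Rational(1, 2))))), 84), 34) = Mul(Add(Add(Rational(-11, 8), Mul(Rational(-2, 5), I, Pow(2, Rational(1, 2)))), 84), 34) = Mul(Add(Rational(661, 8), Mul(Rational(-2, 5), I, Pow(2, Rational(1, 2)))), 34) = Add(Rational(11237, 4), Mul(Rational(-68, 5), I, Pow(2, Rational(1, 2))))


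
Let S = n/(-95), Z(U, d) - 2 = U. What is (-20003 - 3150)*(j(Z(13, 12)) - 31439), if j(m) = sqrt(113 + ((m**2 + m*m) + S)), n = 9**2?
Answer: 727907167 - 601978*sqrt(7505)/95 ≈ 7.2736e+8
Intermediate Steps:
n = 81
Z(U, d) = 2 + U
S = -81/95 (S = 81/(-95) = 81*(-1/95) = -81/95 ≈ -0.85263)
j(m) = sqrt(10654/95 + 2*m**2) (j(m) = sqrt(113 + ((m**2 + m*m) - 81/95)) = sqrt(113 + ((m**2 + m**2) - 81/95)) = sqrt(113 + (2*m**2 - 81/95)) = sqrt(113 + (-81/95 + 2*m**2)) = sqrt(10654/95 + 2*m**2))
(-20003 - 3150)*(j(Z(13, 12)) - 31439) = (-20003 - 3150)*(sqrt(1012130 + 18050*(2 + 13)**2)/95 - 31439) = -23153*(sqrt(1012130 + 18050*15**2)/95 - 31439) = -23153*(sqrt(1012130 + 18050*225)/95 - 31439) = -23153*(sqrt(1012130 + 4061250)/95 - 31439) = -23153*(sqrt(5073380)/95 - 31439) = -23153*((26*sqrt(7505))/95 - 31439) = -23153*(26*sqrt(7505)/95 - 31439) = -23153*(-31439 + 26*sqrt(7505)/95) = 727907167 - 601978*sqrt(7505)/95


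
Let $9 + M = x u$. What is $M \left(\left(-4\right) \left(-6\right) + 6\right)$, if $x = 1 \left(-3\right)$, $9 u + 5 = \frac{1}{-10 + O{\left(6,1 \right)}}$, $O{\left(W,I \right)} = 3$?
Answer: $- \frac{1530}{7} \approx -218.57$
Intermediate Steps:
$u = - \frac{4}{7}$ ($u = - \frac{5}{9} + \frac{1}{9 \left(-10 + 3\right)} = - \frac{5}{9} + \frac{1}{9 \left(-7\right)} = - \frac{5}{9} + \frac{1}{9} \left(- \frac{1}{7}\right) = - \frac{5}{9} - \frac{1}{63} = - \frac{4}{7} \approx -0.57143$)
$x = -3$
$M = - \frac{51}{7}$ ($M = -9 - - \frac{12}{7} = -9 + \frac{12}{7} = - \frac{51}{7} \approx -7.2857$)
$M \left(\left(-4\right) \left(-6\right) + 6\right) = - \frac{51 \left(\left(-4\right) \left(-6\right) + 6\right)}{7} = - \frac{51 \left(24 + 6\right)}{7} = \left(- \frac{51}{7}\right) 30 = - \frac{1530}{7}$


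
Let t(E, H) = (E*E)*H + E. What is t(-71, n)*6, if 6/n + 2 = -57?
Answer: -206610/59 ≈ -3501.9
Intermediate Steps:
n = -6/59 (n = 6/(-2 - 57) = 6/(-59) = 6*(-1/59) = -6/59 ≈ -0.10169)
t(E, H) = E + H*E**2 (t(E, H) = E**2*H + E = H*E**2 + E = E + H*E**2)
t(-71, n)*6 = -71*(1 - 71*(-6/59))*6 = -71*(1 + 426/59)*6 = -71*485/59*6 = -34435/59*6 = -206610/59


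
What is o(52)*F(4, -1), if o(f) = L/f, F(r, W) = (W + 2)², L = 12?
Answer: 3/13 ≈ 0.23077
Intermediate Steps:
F(r, W) = (2 + W)²
o(f) = 12/f
o(52)*F(4, -1) = (12/52)*(2 - 1)² = (12*(1/52))*1² = (3/13)*1 = 3/13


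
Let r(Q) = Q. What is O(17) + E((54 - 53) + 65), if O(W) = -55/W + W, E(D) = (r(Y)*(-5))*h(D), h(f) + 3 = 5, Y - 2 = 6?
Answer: -1126/17 ≈ -66.235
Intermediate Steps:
Y = 8 (Y = 2 + 6 = 8)
h(f) = 2 (h(f) = -3 + 5 = 2)
E(D) = -80 (E(D) = (8*(-5))*2 = -40*2 = -80)
O(W) = W - 55/W
O(17) + E((54 - 53) + 65) = (17 - 55/17) - 80 = 234/17 - 80 = -1126/17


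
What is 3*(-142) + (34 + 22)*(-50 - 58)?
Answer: -6474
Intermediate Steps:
3*(-142) + (34 + 22)*(-50 - 58) = -426 + 56*(-108) = -426 - 6048 = -6474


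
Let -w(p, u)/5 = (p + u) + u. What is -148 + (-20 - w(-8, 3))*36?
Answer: -1228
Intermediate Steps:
w(p, u) = -10*u - 5*p (w(p, u) = -5*((p + u) + u) = -5*(p + 2*u) = -10*u - 5*p)
-148 + (-20 - w(-8, 3))*36 = -148 + (-20 - (-10*3 - 5*(-8)))*36 = -148 + (-20 - (-30 + 40))*36 = -148 + (-20 - 1*10)*36 = -148 + (-20 - 10)*36 = -148 - 30*36 = -148 - 1080 = -1228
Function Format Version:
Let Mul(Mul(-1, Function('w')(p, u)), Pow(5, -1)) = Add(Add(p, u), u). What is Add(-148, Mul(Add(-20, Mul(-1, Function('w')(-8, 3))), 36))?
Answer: -1228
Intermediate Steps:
Function('w')(p, u) = Add(Mul(-10, u), Mul(-5, p)) (Function('w')(p, u) = Mul(-5, Add(Add(p, u), u)) = Mul(-5, Add(p, Mul(2, u))) = Add(Mul(-10, u), Mul(-5, p)))
Add(-148, Mul(Add(-20, Mul(-1, Function('w')(-8, 3))), 36)) = Add(-148, Mul(Add(-20, Mul(-1, Add(Mul(-10, 3), Mul(-5, -8)))), 36)) = Add(-148, Mul(Add(-20, Mul(-1, Add(-30, 40))), 36)) = Add(-148, Mul(Add(-20, Mul(-1, 10)), 36)) = Add(-148, Mul(Add(-20, -10), 36)) = Add(-148, Mul(-30, 36)) = Add(-148, -1080) = -1228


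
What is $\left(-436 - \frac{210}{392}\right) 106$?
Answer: $- \frac{647819}{14} \approx -46273.0$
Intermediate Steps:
$\left(-436 - \frac{210}{392}\right) 106 = \left(-436 - \frac{15}{28}\right) 106 = \left(- \frac{12223}{28}\right) 106 = - \frac{647819}{14}$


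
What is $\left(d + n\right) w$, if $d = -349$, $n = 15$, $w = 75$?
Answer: $-25050$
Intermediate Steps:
$\left(d + n\right) w = \left(-349 + 15\right) 75 = \left(-334\right) 75 = -25050$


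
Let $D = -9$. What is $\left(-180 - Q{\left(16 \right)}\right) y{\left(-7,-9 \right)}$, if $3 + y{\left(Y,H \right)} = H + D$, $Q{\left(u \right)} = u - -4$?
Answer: $4200$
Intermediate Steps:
$Q{\left(u \right)} = 4 + u$ ($Q{\left(u \right)} = u + 4 = 4 + u$)
$y{\left(Y,H \right)} = -12 + H$ ($y{\left(Y,H \right)} = -3 + \left(H - 9\right) = -3 + \left(-9 + H\right) = -12 + H$)
$\left(-180 - Q{\left(16 \right)}\right) y{\left(-7,-9 \right)} = \left(-180 - \left(4 + 16\right)\right) \left(-12 - 9\right) = \left(-180 - 20\right) \left(-21\right) = \left(-200\right) \left(-21\right) = 4200$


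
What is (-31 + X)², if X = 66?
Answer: 1225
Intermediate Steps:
(-31 + X)² = (-31 + 66)² = 35² = 1225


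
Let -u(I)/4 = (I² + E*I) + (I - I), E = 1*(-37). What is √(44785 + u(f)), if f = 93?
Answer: √23953 ≈ 154.77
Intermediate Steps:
E = -37
u(I) = -4*I² + 148*I (u(I) = -4*((I² - 37*I) + (I - I)) = -4*((I² - 37*I) + 0) = -4*(I² - 37*I) = -4*I² + 148*I)
√(44785 + u(f)) = √(44785 + 4*93*(37 - 1*93)) = √(44785 + 4*93*(37 - 93)) = √(44785 + 4*93*(-56)) = √(44785 - 20832) = √23953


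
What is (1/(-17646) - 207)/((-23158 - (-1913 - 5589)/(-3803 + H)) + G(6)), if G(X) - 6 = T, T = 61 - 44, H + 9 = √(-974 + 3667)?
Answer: 1227858959117410007/137241188941335458514 - 13701363973*√2693/68620594470667729257 ≈ 0.0089467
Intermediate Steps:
H = -9 + √2693 (H = -9 + √(-974 + 3667) = -9 + √2693 ≈ 42.894)
T = 17
G(X) = 23 (G(X) = 6 + 17 = 23)
(1/(-17646) - 207)/((-23158 - (-1913 - 5589)/(-3803 + H)) + G(6)) = (1/(-17646) - 207)/((-23158 - (-1913 - 5589)/(-3803 + (-9 + √2693))) + 23) = (-1/17646 - 207)/((-23158 - (-7502)/(-3812 + √2693)) + 23) = -3652723/(17646*((-23158 + 7502/(-3812 + √2693)) + 23)) = -3652723/(17646*(-23135 + 7502/(-3812 + √2693)))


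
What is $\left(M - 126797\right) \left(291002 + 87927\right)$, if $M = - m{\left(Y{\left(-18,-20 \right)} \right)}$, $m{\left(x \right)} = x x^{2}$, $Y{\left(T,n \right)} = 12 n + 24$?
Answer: $3770684207171$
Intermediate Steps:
$Y{\left(T,n \right)} = 24 + 12 n$
$m{\left(x \right)} = x^{3}$
$M = 10077696$ ($M = - \left(24 + 12 \left(-20\right)\right)^{3} = - \left(24 - 240\right)^{3} = - \left(-216\right)^{3} = \left(-1\right) \left(-10077696\right) = 10077696$)
$\left(M - 126797\right) \left(291002 + 87927\right) = \left(10077696 - 126797\right) \left(291002 + 87927\right) = 9950899 \cdot 378929 = 3770684207171$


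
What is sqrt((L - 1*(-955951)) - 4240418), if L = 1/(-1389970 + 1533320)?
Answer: I*sqrt(2699729727070566)/28670 ≈ 1812.3*I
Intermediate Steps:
L = 1/143350 ≈ 6.9759e-6
sqrt((L - 1*(-955951)) - 4240418) = sqrt((1/143350 - 1*(-955951)) - 4240418) = sqrt((1/143350 + 955951) - 4240418) = sqrt(137035575851/143350 - 4240418) = sqrt(-470828344449/143350) = I*sqrt(2699729727070566)/28670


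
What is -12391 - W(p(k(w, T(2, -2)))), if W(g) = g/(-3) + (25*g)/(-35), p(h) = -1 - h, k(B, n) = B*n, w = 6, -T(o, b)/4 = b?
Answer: -37327/3 ≈ -12442.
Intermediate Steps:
T(o, b) = -4*b
W(g) = -22*g/21 (W(g) = g*(-⅓) + (25*g)*(-1/35) = -g/3 - 5*g/7 = -22*g/21)
-12391 - W(p(k(w, T(2, -2)))) = -12391 - (-22)*(-1 - 6*(-4*(-2)))/21 = -12391 - (-22)*(-1 - 6*8)/21 = -12391 - (-22)*(-1 - 1*48)/21 = -12391 - (-22)*(-1 - 48)/21 = -12391 - (-22)*(-49)/21 = -12391 - 1*154/3 = -12391 - 154/3 = -37327/3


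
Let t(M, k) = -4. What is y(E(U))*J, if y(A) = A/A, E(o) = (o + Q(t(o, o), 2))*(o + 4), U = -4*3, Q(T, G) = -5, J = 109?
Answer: 109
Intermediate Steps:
U = -12
E(o) = (-5 + o)*(4 + o) (E(o) = (o - 5)*(o + 4) = (-5 + o)*(4 + o))
y(A) = 1
y(E(U))*J = 1*109 = 109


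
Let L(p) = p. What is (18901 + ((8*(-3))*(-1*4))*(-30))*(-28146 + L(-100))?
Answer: -452529166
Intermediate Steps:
(18901 + ((8*(-3))*(-1*4))*(-30))*(-28146 + L(-100)) = (18901 + ((8*(-3))*(-1*4))*(-30))*(-28146 - 100) = (18901 - 24*(-4)*(-30))*(-28246) = (18901 + 96*(-30))*(-28246) = (18901 - 2880)*(-28246) = 16021*(-28246) = -452529166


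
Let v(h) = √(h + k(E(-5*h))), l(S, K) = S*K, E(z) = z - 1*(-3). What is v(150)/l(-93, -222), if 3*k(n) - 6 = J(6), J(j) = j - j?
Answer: √38/10323 ≈ 0.00059715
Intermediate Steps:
E(z) = 3 + z (E(z) = z + 3 = 3 + z)
J(j) = 0
k(n) = 2 (k(n) = 2 + (⅓)*0 = 2 + 0 = 2)
l(S, K) = K*S
v(h) = √(2 + h) (v(h) = √(h + 2) = √(2 + h))
v(150)/l(-93, -222) = √(2 + 150)/((-222*(-93))) = √152/20646 = (2*√38)*(1/20646) = √38/10323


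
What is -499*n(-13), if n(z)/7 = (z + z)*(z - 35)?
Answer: -4359264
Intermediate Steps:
n(z) = 14*z*(-35 + z) (n(z) = 7*((z + z)*(z - 35)) = 7*((2*z)*(-35 + z)) = 7*(2*z*(-35 + z)) = 14*z*(-35 + z))
-499*n(-13) = -6986*(-13)*(-35 - 13) = -6986*(-13)*(-48) = -499*8736 = -4359264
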